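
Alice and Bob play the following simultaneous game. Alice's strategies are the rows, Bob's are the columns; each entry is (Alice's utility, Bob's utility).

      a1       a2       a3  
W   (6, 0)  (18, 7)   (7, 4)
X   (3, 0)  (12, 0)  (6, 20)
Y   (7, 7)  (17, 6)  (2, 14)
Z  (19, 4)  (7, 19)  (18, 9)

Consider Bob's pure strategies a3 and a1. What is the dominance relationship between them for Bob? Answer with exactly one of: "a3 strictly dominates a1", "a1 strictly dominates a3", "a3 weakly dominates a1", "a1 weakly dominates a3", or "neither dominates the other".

Compare a3 to a1 across each choice by Alice: W: 4>0, X: 20>0, Y: 14>7, Z: 9>4.
a3 gives a strictly higher payoff against each choice by Alice, so a3 strictly dominates a1.

a3 strictly dominates a1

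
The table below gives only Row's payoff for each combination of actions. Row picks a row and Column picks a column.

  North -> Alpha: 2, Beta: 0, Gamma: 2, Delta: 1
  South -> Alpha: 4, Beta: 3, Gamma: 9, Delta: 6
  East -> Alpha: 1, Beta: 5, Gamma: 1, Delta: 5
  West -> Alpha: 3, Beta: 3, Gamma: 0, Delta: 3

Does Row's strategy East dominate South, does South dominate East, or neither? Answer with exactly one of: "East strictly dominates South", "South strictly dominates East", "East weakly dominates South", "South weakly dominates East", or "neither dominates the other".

neither dominates the other

East's payoffs vs South's, by Column's action — Alpha: 1<4, Beta: 5>3, Gamma: 1<9, Delta: 5<6.
East does better at Beta but worse at Alpha, Gamma, Delta; neither strategy dominates the other.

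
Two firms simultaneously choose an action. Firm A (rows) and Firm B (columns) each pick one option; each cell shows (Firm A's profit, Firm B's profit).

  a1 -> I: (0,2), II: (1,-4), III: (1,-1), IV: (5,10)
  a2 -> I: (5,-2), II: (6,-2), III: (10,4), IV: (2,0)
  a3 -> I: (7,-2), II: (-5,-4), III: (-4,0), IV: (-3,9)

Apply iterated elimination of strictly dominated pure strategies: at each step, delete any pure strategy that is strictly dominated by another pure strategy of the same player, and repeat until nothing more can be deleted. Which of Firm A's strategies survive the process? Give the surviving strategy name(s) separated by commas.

Firm B's strategy I is strictly dominated by IV (a1: 10>2, a2: 0>-2, a3: 9>-2) and is removed.
Row a3 is eliminated: a1 beats it against every remaining column (II: 1>-5, III: 1>-4, IV: 5>-3).
Column II is eliminated: III beats it against every remaining row (a1: -1>-4, a2: 4>-2).
Among the remaining strategies, none is strictly dominated by another pure strategy of the same player, so the elimination stops.
Surviving strategies — Firm A: {a1, a2}; Firm B: {III, IV}.

a1, a2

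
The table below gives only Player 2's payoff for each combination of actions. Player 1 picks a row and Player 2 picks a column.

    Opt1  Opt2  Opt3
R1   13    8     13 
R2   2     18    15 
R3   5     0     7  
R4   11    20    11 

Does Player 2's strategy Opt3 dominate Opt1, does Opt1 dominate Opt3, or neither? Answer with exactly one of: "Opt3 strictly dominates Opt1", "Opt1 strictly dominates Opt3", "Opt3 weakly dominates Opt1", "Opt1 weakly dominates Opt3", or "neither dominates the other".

Opt3 weakly dominates Opt1

Opt3's payoffs vs Opt1's, by Player 1's action — R1: 13=13, R2: 15>2, R3: 7>5, R4: 11=11.
Opt3 is at least as good everywhere and strictly better somewhere (tied only at R1, R4), so Opt3 weakly but not strictly dominates Opt1.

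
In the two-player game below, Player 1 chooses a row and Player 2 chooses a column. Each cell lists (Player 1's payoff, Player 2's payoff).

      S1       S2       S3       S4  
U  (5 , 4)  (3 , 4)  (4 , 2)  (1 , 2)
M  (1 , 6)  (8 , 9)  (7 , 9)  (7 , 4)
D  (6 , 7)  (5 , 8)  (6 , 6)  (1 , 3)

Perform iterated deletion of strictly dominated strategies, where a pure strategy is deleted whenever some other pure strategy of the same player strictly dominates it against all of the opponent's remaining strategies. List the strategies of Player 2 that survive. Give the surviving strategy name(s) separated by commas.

For Player 2, S1 strictly dominates S4 on the remaining rows (U: 4>2, M: 6>4, D: 7>3); eliminate S4.
Row U is eliminated: D beats it against every remaining column (S1: 6>5, S2: 5>3, S3: 6>4).
For Player 2, S2 strictly dominates S1 on the remaining rows (M: 9>6, D: 8>7); eliminate S1.
For Player 1, M strictly dominates D on the remaining columns (S2: 8>5, S3: 7>6); eliminate D.
Among the remaining strategies, none is strictly dominated by another pure strategy of the same player, so the elimination stops.
Surviving strategies — Player 1: {M}; Player 2: {S2, S3}.

S2, S3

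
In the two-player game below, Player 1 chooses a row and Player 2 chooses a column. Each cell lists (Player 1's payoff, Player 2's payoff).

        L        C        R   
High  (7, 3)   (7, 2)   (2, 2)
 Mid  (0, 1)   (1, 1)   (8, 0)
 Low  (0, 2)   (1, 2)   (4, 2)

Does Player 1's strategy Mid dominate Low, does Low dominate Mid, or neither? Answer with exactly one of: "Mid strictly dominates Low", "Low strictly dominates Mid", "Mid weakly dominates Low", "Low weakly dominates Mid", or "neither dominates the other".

Compare Mid to Low across each opponent action: L: 0=0, C: 1=1, R: 8>4.
Mid is at least as good everywhere and strictly better somewhere (tied only at L, C), so Mid weakly but not strictly dominates Low.

Mid weakly dominates Low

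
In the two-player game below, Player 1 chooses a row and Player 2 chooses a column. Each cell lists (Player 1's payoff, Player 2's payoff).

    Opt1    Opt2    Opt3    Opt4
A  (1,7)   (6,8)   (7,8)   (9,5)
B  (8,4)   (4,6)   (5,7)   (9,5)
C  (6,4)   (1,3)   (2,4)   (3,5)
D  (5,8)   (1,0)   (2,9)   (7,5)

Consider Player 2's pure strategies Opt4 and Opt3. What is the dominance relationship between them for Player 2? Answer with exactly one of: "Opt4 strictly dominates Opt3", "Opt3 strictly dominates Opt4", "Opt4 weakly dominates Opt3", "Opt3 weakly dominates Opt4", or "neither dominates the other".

Compare Opt4 to Opt3 across each choice by Player 1: A: 5<8, B: 5<7, C: 5>4, D: 5<9.
Opt4 does better at C but worse at A, B, D; neither strategy dominates the other.

neither dominates the other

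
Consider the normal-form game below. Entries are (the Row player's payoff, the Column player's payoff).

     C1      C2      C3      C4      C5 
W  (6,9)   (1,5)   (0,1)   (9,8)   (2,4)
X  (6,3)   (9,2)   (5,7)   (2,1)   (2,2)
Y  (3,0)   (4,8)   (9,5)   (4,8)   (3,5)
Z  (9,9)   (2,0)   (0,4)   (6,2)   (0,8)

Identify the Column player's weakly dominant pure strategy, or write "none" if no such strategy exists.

none

C1 fails to dominate C2 at Y (0<8).
C2 fails to dominate C1 at W (5<9).
C3 fails to dominate C1 at W (1<9).
C4 fails to dominate C1 at W (8<9).
C5 fails to dominate C1 at W (4<9).
No single strategy dominates all the others.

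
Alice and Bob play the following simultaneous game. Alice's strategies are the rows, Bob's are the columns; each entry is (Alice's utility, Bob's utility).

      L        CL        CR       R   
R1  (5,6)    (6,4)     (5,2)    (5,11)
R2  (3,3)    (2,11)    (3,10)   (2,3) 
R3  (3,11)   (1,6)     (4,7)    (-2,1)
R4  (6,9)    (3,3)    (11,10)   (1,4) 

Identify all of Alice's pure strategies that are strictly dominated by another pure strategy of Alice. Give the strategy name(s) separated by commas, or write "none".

R2, R3

Nothing dominates R1: R2 at L (5>3); R3 at L (5>3); R4 at CL (6>3).
R2 is strictly dominated by R1 (L: 5>3, CL: 6>2, CR: 5>3, R: 5>2).
R3: dominated, since R1 does at least as well everywhere (L: 5>3, CL: 6>1, CR: 5>4, R: 5>-2).
R4 is not dominated — it holds its own against R1 at L (6>5); R2 at L (6>3); R3 at L (6>3).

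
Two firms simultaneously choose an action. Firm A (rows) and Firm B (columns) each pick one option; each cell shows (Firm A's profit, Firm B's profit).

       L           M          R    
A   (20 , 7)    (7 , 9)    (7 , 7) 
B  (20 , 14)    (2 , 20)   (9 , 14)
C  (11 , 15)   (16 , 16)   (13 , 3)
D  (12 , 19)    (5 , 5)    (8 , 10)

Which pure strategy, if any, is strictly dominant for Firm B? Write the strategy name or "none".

none

L fails to dominate M at A (7<9).
M fails to dominate L at D (5<19).
R fails to dominate L at A (7=7).
No single strategy dominates all the others.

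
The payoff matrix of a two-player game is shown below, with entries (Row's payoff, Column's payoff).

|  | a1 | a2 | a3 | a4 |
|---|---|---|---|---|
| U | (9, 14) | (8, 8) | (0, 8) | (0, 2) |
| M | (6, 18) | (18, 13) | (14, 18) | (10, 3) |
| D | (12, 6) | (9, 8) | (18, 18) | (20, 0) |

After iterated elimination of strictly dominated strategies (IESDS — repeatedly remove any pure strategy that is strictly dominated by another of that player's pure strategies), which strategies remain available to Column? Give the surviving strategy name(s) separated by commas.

Row's strategy U is strictly dominated by D (a1: 12>9, a2: 9>8, a3: 18>0, a4: 20>0) and is removed.
Column a2 is eliminated: a3 beats it against every remaining row (M: 18>13, D: 18>8).
Row M is eliminated: D beats it against every remaining column (a1: 12>6, a3: 18>14, a4: 20>10).
Column a1 is eliminated: a3 beats it against every remaining row (D: 18>6).
Column a4 is eliminated: a3 beats it against every remaining row (D: 18>0).
Among the remaining strategies, none is strictly dominated by another pure strategy of the same player, so the elimination stops.
Surviving strategies — Row: {D}; Column: {a3}.

a3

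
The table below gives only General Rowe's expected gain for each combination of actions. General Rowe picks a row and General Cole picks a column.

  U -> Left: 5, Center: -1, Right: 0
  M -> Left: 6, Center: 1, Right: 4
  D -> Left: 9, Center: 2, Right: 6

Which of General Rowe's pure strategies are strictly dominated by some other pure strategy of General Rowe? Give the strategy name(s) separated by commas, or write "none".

U, M

U: dominated, since M does at least as well everywhere (Left: 6>5, Center: 1>-1, Right: 4>0).
D strictly dominates M — Left: 9>6, Center: 2>1, Right: 6>4.
D is not dominated — it holds its own against U at Left (9>5); M at Left (9>6).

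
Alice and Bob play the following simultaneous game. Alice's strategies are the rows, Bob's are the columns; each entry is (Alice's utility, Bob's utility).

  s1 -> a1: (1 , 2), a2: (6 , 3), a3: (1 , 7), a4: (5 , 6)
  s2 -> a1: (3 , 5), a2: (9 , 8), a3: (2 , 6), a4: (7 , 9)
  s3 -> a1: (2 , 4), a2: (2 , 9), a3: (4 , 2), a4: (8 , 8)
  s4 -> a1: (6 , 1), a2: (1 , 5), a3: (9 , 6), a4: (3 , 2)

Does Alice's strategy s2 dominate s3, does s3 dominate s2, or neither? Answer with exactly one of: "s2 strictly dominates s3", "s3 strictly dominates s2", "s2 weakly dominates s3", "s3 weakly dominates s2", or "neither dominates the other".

s2's payoffs vs s3's, by Bob's action — a1: 3>2, a2: 9>2, a3: 2<4, a4: 7<8.
s2 does better at a1, a2 but worse at a3, a4; neither strategy dominates the other.

neither dominates the other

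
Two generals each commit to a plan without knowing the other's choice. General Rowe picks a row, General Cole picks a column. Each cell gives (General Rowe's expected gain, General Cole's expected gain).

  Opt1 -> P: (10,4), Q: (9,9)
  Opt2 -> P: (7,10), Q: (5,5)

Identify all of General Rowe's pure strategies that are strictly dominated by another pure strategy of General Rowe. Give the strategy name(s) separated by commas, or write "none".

Opt1: no other strategy beats it everywhere (Opt2 at P (10>7)).
Opt2 is strictly dominated by Opt1 (P: 10>7, Q: 9>5).

Opt2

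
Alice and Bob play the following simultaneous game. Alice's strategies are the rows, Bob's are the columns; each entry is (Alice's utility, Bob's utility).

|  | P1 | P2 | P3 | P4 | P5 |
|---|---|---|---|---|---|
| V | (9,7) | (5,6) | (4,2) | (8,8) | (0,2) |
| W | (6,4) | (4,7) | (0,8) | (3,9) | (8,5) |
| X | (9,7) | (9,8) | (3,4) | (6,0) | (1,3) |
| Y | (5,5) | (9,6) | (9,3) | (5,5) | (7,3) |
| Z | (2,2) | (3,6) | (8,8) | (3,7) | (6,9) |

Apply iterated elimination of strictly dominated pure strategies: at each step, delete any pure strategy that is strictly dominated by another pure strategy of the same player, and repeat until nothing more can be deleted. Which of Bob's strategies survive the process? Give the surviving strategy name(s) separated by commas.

Alice's strategy Z is strictly dominated by Y (P1: 5>2, P2: 9>3, P3: 9>8, P4: 5>3, P5: 7>6) and is removed.
Column P5 is eliminated: P2 beats it against every remaining row (V: 6>2, W: 7>5, X: 8>3, Y: 6>3).
Alice's strategy W is strictly dominated by V (P1: 9>6, P2: 5>4, P3: 4>0, P4: 8>3) and is removed.
Column P3 is eliminated: P1 beats it against every remaining row (V: 7>2, X: 7>4, Y: 5>3).
Among the remaining strategies, none is strictly dominated by another pure strategy of the same player, so the elimination stops.
Surviving strategies — Alice: {V, X, Y}; Bob: {P1, P2, P4}.

P1, P2, P4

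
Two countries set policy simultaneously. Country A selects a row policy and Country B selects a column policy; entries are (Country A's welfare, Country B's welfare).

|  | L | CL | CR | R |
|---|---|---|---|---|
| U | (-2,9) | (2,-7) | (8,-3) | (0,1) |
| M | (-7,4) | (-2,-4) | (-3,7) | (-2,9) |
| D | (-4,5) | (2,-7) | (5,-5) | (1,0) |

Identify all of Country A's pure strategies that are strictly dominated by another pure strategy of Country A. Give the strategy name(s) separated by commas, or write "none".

U is not dominated — it holds its own against M at L (-2>-7); D at L (-2>-4).
M: dominated, since U does at least as well everywhere (L: -2>-7, CL: 2>-2, CR: 8>-3, R: 0>-2).
D is not dominated — it holds its own against U at CL (2=2); M at L (-4>-7).

M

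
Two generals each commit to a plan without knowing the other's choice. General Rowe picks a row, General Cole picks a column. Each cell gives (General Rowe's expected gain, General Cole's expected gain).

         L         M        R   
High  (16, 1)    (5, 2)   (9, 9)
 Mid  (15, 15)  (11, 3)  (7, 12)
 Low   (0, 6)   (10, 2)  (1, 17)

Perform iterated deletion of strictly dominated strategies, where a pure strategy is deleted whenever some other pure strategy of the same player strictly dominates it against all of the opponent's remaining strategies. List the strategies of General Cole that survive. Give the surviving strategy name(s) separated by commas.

R

Row Low is eliminated: Mid beats it against every remaining column (L: 15>0, M: 11>10, R: 7>1).
General Cole's strategy M is strictly dominated by R (High: 9>2, Mid: 12>3) and is removed.
For General Rowe, High strictly dominates Mid on the remaining columns (L: 16>15, R: 9>7); eliminate Mid.
For General Cole, R strictly dominates L on the remaining rows (High: 9>1); eliminate L.
Among the remaining strategies, none is strictly dominated by another pure strategy of the same player, so the elimination stops.
Surviving strategies — General Rowe: {High}; General Cole: {R}.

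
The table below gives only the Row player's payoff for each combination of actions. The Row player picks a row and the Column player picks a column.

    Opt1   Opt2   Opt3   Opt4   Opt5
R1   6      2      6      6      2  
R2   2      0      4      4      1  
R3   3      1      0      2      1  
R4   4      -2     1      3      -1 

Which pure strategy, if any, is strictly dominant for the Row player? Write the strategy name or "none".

R1 vs R2: Opt1: 6>2, Opt2: 2>0, Opt3: 6>4, Opt4: 6>4, Opt5: 2>1.
R1 vs R3: Opt1: 6>3, Opt2: 2>1, Opt3: 6>0, Opt4: 6>2, Opt5: 2>1.
R1 vs R4: Opt1: 6>4, Opt2: 2>-2, Opt3: 6>1, Opt4: 6>3, Opt5: 2>-1.
R1 strictly beats every other strategy against every opponent action, so it is strictly dominant.

R1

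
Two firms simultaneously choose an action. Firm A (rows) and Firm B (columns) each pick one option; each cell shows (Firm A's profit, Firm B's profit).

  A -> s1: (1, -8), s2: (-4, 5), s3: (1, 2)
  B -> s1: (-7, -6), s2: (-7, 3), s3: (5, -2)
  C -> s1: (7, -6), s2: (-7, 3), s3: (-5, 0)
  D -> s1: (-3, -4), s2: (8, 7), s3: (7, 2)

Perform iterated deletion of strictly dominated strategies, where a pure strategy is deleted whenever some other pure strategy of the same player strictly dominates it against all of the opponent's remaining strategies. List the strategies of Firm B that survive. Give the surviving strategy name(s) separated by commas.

Firm A's strategy B is strictly dominated by D (s1: -3>-7, s2: 8>-7, s3: 7>5) and is removed.
Column s1 is eliminated: s2 beats it against every remaining row (A: 5>-8, C: 3>-6, D: 7>-4).
Row A is eliminated: D beats it against every remaining column (s2: 8>-4, s3: 7>1).
Firm A's strategy C is strictly dominated by D (s2: 8>-7, s3: 7>-5) and is removed.
Column s3 is eliminated: s2 beats it against every remaining row (D: 7>2).
Among the remaining strategies, none is strictly dominated by another pure strategy of the same player, so the elimination stops.
Surviving strategies — Firm A: {D}; Firm B: {s2}.

s2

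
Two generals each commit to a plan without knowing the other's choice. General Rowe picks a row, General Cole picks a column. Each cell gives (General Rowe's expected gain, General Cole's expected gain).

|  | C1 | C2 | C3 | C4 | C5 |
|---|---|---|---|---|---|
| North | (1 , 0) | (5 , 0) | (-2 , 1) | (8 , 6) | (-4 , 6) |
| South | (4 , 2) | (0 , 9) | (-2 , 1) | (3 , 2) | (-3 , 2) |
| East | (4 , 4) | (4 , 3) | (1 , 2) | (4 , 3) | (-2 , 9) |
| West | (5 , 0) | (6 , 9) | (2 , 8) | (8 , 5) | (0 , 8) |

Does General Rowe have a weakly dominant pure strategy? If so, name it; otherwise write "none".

West vs North: C1: 5>1, C2: 6>5, C3: 2>-2, C4: 8=8, C5: 0>-4.
West vs South: C1: 5>4, C2: 6>0, C3: 2>-2, C4: 8>3, C5: 0>-3.
West vs East: C1: 5>4, C2: 6>4, C3: 2>1, C4: 8>4, C5: 0>-2.
West is at least as good as every other strategy against every opponent action, so it is weakly dominant.

West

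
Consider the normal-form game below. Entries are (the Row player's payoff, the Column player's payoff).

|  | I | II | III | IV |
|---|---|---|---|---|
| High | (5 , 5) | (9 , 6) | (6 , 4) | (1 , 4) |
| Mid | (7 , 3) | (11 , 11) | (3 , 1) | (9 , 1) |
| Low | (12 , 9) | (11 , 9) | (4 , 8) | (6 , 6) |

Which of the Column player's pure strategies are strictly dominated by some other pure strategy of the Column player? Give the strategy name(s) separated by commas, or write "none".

I: no other strategy beats it everywhere (II at Low (9=9); III at High (5>4); IV at High (5>4)).
II is not dominated — it holds its own against I at High (6>5); III at High (6>4); IV at High (6>4).
III: dominated, since I does at least as well everywhere (High: 5>4, Mid: 3>1, Low: 9>8).
IV is strictly dominated by I (High: 5>4, Mid: 3>1, Low: 9>6).

III, IV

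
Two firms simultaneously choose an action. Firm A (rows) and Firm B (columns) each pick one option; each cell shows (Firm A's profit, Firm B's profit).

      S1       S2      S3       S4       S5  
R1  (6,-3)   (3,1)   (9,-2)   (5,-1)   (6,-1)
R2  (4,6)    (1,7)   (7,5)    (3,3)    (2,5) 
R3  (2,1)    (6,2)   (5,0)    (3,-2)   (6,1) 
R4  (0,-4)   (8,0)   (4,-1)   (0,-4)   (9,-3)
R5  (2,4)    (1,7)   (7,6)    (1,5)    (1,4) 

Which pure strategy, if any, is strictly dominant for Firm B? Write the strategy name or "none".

S2 vs S1: R1: 1>-3, R2: 7>6, R3: 2>1, R4: 0>-4, R5: 7>4.
S2 vs S3: R1: 1>-2, R2: 7>5, R3: 2>0, R4: 0>-1, R5: 7>6.
S2 vs S4: R1: 1>-1, R2: 7>3, R3: 2>-2, R4: 0>-4, R5: 7>5.
S2 vs S5: R1: 1>-1, R2: 7>5, R3: 2>1, R4: 0>-3, R5: 7>4.
S2 strictly beats every other strategy against every opponent action, so it is strictly dominant.

S2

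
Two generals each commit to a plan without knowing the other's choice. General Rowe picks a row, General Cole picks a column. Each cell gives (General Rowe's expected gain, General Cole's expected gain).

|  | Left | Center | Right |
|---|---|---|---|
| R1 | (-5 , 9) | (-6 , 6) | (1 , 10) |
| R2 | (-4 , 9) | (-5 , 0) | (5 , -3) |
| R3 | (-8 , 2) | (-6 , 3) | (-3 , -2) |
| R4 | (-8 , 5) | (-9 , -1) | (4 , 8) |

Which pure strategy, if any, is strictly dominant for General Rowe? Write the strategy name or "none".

R2

R2 vs R1: Left: -4>-5, Center: -5>-6, Right: 5>1.
R2 vs R3: Left: -4>-8, Center: -5>-6, Right: 5>-3.
R2 vs R4: Left: -4>-8, Center: -5>-9, Right: 5>4.
R2 strictly beats every other strategy against every opponent action, so it is strictly dominant.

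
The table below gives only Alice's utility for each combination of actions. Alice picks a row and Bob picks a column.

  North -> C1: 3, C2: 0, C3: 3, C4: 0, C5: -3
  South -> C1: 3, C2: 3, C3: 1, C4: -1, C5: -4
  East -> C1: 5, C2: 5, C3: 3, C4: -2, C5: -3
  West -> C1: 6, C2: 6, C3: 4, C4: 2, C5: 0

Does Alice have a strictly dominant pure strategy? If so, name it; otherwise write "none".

West

West vs North: C1: 6>3, C2: 6>0, C3: 4>3, C4: 2>0, C5: 0>-3.
West vs South: C1: 6>3, C2: 6>3, C3: 4>1, C4: 2>-1, C5: 0>-4.
West vs East: C1: 6>5, C2: 6>5, C3: 4>3, C4: 2>-2, C5: 0>-3.
West strictly beats every other strategy against every opponent action, so it is strictly dominant.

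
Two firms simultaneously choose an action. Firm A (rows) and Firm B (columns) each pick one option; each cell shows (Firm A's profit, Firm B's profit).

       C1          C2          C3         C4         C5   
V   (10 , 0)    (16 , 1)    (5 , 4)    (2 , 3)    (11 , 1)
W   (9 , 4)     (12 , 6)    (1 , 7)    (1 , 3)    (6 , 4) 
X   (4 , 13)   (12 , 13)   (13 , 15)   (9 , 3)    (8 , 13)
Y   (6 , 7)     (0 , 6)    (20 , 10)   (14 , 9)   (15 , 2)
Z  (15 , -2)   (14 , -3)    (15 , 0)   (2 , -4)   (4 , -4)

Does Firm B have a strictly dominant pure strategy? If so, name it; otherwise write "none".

C3 vs C1: V: 4>0, W: 7>4, X: 15>13, Y: 10>7, Z: 0>-2.
C3 vs C2: V: 4>1, W: 7>6, X: 15>13, Y: 10>6, Z: 0>-3.
C3 vs C4: V: 4>3, W: 7>3, X: 15>3, Y: 10>9, Z: 0>-4.
C3 vs C5: V: 4>1, W: 7>4, X: 15>13, Y: 10>2, Z: 0>-4.
C3 strictly beats every other strategy against every opponent action, so it is strictly dominant.

C3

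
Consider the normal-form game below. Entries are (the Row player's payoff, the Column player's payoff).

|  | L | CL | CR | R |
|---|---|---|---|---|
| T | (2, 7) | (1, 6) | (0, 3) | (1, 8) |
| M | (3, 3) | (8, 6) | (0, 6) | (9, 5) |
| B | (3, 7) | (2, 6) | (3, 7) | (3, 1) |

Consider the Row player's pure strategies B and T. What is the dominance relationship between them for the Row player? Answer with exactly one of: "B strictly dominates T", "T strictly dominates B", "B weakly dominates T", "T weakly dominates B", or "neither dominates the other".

Compare B to T across each opponent action: L: 3>2, CL: 2>1, CR: 3>0, R: 3>1.
Every comparison favours B, so B strictly dominates T.

B strictly dominates T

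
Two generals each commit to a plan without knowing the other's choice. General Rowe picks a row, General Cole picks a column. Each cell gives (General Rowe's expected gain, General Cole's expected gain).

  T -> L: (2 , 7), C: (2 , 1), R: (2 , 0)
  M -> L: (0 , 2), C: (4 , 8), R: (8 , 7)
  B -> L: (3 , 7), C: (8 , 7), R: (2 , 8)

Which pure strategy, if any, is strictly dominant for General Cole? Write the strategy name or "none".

none

L fails to dominate C at M (2<8).
C fails to dominate L at T (1<7).
R fails to dominate L at T (0<7).
No single strategy dominates all the others.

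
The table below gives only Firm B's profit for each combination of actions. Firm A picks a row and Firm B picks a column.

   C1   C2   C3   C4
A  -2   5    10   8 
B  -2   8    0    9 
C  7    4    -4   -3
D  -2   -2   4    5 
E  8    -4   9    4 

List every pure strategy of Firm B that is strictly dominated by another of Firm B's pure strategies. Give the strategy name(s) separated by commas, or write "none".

C1 is not dominated — it holds its own against C2 at C (7>4); C3 at C (7>-4); C4 at C (7>-3).
C2: no other strategy beats it everywhere (C1 at A (5>-2); C3 at B (8>0); C4 at C (4>-3)).
C3: no other strategy beats it everywhere (C1 at A (10>-2); C2 at A (10>5); C4 at A (10>8)).
C4: no other strategy beats it everywhere (C1 at A (8>-2); C2 at A (8>5); C3 at B (9>0)).

none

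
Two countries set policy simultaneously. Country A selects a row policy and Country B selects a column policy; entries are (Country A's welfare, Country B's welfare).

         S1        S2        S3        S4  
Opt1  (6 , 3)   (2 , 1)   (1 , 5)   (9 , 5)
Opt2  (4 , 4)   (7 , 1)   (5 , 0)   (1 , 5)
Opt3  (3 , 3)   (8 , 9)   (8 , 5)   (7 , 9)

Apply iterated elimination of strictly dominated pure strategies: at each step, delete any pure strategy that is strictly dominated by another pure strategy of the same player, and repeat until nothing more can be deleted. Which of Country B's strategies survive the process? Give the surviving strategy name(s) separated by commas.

S2, S3, S4

Column S1 is eliminated: S4 beats it against every remaining row (Opt1: 5>3, Opt2: 5>4, Opt3: 9>3).
Country A's strategy Opt2 is strictly dominated by Opt3 (S2: 8>7, S3: 8>5, S4: 7>1) and is removed.
Among the remaining strategies, none is strictly dominated by another pure strategy of the same player, so the elimination stops.
Surviving strategies — Country A: {Opt1, Opt3}; Country B: {S2, S3, S4}.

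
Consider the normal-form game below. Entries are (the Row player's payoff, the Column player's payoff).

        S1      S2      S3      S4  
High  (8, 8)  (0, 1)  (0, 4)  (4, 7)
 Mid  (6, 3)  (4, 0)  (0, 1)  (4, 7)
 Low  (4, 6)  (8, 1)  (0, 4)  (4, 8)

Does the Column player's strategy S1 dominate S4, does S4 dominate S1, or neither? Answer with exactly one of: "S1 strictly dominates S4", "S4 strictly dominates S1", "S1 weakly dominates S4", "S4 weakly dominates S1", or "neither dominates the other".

neither dominates the other

Compare S1 to S4 across each opponent action: High: 8>7, Mid: 3<7, Low: 6<8.
S1 does better at High but worse at Mid, Low; neither strategy dominates the other.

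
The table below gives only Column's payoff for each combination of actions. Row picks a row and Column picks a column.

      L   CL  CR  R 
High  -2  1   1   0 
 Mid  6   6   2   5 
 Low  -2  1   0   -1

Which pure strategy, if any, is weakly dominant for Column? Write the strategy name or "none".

CL

CL vs L: High: 1>-2, Mid: 6=6, Low: 1>-2.
CL vs CR: High: 1=1, Mid: 6>2, Low: 1>0.
CL vs R: High: 1>0, Mid: 6>5, Low: 1>-1.
CL is at least as good as every other strategy against every opponent action, so it is weakly dominant.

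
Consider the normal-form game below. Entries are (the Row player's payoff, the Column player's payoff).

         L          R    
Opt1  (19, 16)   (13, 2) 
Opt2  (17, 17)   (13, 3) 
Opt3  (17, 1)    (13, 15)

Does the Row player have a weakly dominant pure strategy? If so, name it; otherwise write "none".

Opt1 vs Opt2: L: 19>17, R: 13=13.
Opt1 vs Opt3: L: 19>17, R: 13=13.
Opt1 is at least as good as every other strategy against every opponent action, so it is weakly dominant.

Opt1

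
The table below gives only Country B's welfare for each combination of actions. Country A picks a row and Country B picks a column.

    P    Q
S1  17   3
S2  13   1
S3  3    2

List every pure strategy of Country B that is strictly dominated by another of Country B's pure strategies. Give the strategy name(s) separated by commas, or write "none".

Q

P is not dominated — it holds its own against Q at S1 (17>3).
P strictly dominates Q — S1: 17>3, S2: 13>1, S3: 3>2.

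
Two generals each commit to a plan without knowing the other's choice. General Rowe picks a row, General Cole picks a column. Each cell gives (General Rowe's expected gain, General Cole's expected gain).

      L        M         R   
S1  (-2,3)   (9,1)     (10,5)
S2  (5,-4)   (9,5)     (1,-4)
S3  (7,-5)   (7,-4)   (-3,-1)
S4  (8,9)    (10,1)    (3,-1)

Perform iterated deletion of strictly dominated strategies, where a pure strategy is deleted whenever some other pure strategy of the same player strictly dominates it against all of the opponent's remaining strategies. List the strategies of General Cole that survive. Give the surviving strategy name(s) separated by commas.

L, R

General Rowe's strategy S2 is strictly dominated by S4 (L: 8>5, M: 10>9, R: 3>1) and is removed.
Row S3 is eliminated: S4 beats it against every remaining column (L: 8>7, M: 10>7, R: 3>-3).
General Cole's strategy M is strictly dominated by L (S1: 3>1, S4: 9>1) and is removed.
Among the remaining strategies, none is strictly dominated by another pure strategy of the same player, so the elimination stops.
Surviving strategies — General Rowe: {S1, S4}; General Cole: {L, R}.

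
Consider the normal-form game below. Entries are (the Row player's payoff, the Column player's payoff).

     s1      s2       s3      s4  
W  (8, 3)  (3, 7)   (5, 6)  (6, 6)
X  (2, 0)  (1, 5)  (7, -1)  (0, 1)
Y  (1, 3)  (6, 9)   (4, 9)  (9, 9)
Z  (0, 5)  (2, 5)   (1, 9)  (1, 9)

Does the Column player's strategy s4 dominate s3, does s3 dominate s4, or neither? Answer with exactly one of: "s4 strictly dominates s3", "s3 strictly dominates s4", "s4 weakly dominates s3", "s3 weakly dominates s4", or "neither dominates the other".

s4 weakly dominates s3

Compare s4 to s3 across each choice by the Row player: W: 6=6, X: 1>-1, Y: 9=9, Z: 9=9.
s4 is at least as good everywhere and strictly better somewhere (tied only at W, Y, Z), so s4 weakly but not strictly dominates s3.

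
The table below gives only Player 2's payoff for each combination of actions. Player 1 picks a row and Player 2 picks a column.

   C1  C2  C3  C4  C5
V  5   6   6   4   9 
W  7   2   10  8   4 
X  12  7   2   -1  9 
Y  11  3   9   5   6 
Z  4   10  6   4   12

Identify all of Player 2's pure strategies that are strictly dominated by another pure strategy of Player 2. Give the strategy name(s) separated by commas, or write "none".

C1: no other strategy beats it everywhere (C2 at W (7>2); C3 at X (12>2); C4 at V (5>4); C5 at W (7>4)).
C2 is strictly dominated by C5 (V: 9>6, W: 4>2, X: 9>7, Y: 6>3, Z: 12>10).
Nothing dominates C3: C1 at V (6>5); C2 at V (6=6); C4 at V (6>4); C5 at W (10>4).
C4: dominated, since C3 does at least as well everywhere (V: 6>4, W: 10>8, X: 2>-1, Y: 9>5, Z: 6>4).
Nothing dominates C5: C1 at V (9>5); C2 at V (9>6); C3 at V (9>6); C4 at V (9>4).

C2, C4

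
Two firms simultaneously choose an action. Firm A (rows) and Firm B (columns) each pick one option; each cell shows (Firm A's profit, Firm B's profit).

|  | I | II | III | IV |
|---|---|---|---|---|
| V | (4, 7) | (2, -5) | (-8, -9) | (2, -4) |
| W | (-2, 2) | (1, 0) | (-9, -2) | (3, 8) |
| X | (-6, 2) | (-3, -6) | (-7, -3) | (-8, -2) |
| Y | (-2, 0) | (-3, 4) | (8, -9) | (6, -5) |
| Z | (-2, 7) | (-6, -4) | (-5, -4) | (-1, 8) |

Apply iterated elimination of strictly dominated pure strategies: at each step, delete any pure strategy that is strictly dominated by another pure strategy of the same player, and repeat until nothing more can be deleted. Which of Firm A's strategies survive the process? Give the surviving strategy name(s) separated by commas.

Firm B's strategy III is strictly dominated by I (V: 7>-9, W: 2>-2, X: 2>-3, Y: 0>-9, Z: 7>-4) and is removed.
Firm A's strategy X is strictly dominated by V (I: 4>-6, II: 2>-3, IV: 2>-8) and is removed.
For Firm A, V strictly dominates Z on the remaining columns (I: 4>-2, II: 2>-6, IV: 2>-1); eliminate Z.
Among the remaining strategies, none is strictly dominated by another pure strategy of the same player, so the elimination stops.
Surviving strategies — Firm A: {V, W, Y}; Firm B: {I, II, IV}.

V, W, Y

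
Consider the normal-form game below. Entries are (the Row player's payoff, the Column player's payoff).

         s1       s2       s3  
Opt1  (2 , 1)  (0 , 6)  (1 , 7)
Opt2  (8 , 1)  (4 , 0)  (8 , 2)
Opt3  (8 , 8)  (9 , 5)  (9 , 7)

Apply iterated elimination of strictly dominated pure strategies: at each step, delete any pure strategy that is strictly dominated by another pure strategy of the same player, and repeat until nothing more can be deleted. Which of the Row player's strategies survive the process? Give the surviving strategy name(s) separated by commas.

Row Opt1 is eliminated: Opt2 beats it against every remaining column (s1: 8>2, s2: 4>0, s3: 8>1).
Column s2 is eliminated: s1 beats it against every remaining row (Opt2: 1>0, Opt3: 8>5).
Among the remaining strategies, none is strictly dominated by another pure strategy of the same player, so the elimination stops.
Surviving strategies — the Row player: {Opt2, Opt3}; the Column player: {s1, s3}.

Opt2, Opt3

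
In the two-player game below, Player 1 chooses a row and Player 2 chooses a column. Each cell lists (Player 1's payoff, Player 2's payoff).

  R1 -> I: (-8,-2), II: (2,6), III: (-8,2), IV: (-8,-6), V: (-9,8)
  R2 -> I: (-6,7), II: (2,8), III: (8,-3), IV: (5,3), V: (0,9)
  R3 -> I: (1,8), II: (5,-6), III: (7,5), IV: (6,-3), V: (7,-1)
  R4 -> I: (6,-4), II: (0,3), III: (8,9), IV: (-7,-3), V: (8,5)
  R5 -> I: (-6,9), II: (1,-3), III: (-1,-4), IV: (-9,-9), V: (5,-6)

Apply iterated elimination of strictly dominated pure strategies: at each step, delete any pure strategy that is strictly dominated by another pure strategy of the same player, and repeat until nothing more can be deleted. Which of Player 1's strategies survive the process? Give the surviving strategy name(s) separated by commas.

Player 1's strategy R1 is strictly dominated by R3 (I: 1>-8, II: 5>2, III: 7>-8, IV: 6>-8, V: 7>-9) and is removed.
For Player 1, R3 strictly dominates R5 on the remaining columns (I: 1>-6, II: 5>1, III: 7>-1, IV: 6>-9, V: 7>5); eliminate R5.
Column II is eliminated: V beats it against every remaining row (R2: 9>8, R3: -1>-6, R4: 5>3).
Player 2's strategy IV is strictly dominated by V (R2: 9>3, R3: -1>-3, R4: 5>-3) and is removed.
Player 1's strategy R3 is strictly dominated by R4 (I: 6>1, III: 8>7, V: 8>7) and is removed.
Column I is eliminated: V beats it against every remaining row (R2: 9>7, R4: 5>-4).
Among the remaining strategies, none is strictly dominated by another pure strategy of the same player, so the elimination stops.
Surviving strategies — Player 1: {R2, R4}; Player 2: {III, V}.

R2, R4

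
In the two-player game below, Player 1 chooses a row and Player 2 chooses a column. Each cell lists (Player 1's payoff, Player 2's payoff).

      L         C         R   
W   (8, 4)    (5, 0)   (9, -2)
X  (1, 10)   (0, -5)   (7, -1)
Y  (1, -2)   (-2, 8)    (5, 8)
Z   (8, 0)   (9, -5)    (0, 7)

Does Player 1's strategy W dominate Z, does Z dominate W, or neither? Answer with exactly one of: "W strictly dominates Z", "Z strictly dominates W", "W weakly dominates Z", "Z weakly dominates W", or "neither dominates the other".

W's payoffs vs Z's, by Player 2's action — L: 8=8, C: 5<9, R: 9>0.
W does better at R but worse at C; neither strategy dominates the other.

neither dominates the other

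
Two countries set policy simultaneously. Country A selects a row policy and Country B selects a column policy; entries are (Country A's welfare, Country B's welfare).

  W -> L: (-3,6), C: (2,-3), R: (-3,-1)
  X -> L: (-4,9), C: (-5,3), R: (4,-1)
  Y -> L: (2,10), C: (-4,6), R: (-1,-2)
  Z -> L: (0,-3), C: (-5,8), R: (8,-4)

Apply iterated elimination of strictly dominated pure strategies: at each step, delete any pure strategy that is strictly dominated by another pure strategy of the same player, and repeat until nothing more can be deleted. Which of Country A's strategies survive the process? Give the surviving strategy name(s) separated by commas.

For Country B, L strictly dominates R on the remaining rows (W: 6>-1, X: 9>-1, Y: 10>-2, Z: -3>-4); eliminate R.
Row X is eliminated: W beats it against every remaining column (L: -3>-4, C: 2>-5).
Country A's strategy Z is strictly dominated by Y (L: 2>0, C: -4>-5) and is removed.
For Country B, L strictly dominates C on the remaining rows (W: 6>-3, Y: 10>6); eliminate C.
Country A's strategy W is strictly dominated by Y (L: 2>-3) and is removed.
Among the remaining strategies, none is strictly dominated by another pure strategy of the same player, so the elimination stops.
Surviving strategies — Country A: {Y}; Country B: {L}.

Y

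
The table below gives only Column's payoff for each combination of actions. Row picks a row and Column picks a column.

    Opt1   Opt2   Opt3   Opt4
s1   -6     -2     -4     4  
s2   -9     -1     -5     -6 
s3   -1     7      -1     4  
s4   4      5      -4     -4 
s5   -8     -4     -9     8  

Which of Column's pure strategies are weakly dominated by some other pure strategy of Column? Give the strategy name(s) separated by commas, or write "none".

Opt2 weakly dominates Opt1 — s1: -2>-6, s2: -1>-9, s3: 7>-1, s4: 5>4, s5: -4>-8.
Nothing dominates Opt2: Opt1 at s1 (-2>-6); Opt3 at s1 (-2>-4); Opt4 at s2 (-1>-6).
Opt3: dominated, since Opt2 does at least as well everywhere (s1: -2>-4, s2: -1>-5, s3: 7>-1, s4: 5>-4, s5: -4>-9).
Nothing dominates Opt4: Opt1 at s1 (4>-6); Opt2 at s1 (4>-2); Opt3 at s1 (4>-4).

Opt1, Opt3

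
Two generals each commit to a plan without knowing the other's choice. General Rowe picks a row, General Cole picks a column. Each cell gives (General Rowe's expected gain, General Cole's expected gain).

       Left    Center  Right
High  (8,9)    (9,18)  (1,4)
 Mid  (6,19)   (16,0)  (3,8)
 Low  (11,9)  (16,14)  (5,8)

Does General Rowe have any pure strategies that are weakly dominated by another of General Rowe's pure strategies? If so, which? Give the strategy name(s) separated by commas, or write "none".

High, Mid

High is weakly dominated by Low (Left: 11>8, Center: 16>9, Right: 5>1).
Low weakly dominates Mid — Left: 11>6, Center: 16=16, Right: 5>3.
Low: no other strategy beats it everywhere (High at Left (11>8); Mid at Left (11>6)).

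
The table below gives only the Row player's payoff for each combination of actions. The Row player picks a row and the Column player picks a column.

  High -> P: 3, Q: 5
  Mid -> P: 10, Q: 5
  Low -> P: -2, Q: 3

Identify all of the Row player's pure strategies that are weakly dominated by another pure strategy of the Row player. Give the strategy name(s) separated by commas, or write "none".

High is weakly dominated by Mid (P: 10>3, Q: 5=5).
Nothing dominates Mid: High at P (10>3); Low at P (10>-2).
Low: dominated, since High does at least as well everywhere (P: 3>-2, Q: 5>3).

High, Low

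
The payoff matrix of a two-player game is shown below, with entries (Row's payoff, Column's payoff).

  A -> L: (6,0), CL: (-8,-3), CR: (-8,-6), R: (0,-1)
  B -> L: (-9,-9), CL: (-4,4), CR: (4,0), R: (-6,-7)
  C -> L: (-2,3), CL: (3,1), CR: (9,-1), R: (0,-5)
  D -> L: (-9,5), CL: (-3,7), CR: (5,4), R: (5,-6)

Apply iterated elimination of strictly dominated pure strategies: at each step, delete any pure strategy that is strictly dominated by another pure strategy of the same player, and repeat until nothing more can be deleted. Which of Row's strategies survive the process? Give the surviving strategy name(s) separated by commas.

Row's strategy B is strictly dominated by C (L: -2>-9, CL: 3>-4, CR: 9>4, R: 0>-6) and is removed.
For Column, L strictly dominates CR on the remaining rows (A: 0>-6, C: 3>-1, D: 5>4); eliminate CR.
For Column, L strictly dominates R on the remaining rows (A: 0>-1, C: 3>-5, D: 5>-6); eliminate R.
Row D is eliminated: C beats it against every remaining column (L: -2>-9, CL: 3>-3).
Column's strategy CL is strictly dominated by L (A: 0>-3, C: 3>1) and is removed.
For Row, A strictly dominates C on the remaining columns (L: 6>-2); eliminate C.
Among the remaining strategies, none is strictly dominated by another pure strategy of the same player, so the elimination stops.
Surviving strategies — Row: {A}; Column: {L}.

A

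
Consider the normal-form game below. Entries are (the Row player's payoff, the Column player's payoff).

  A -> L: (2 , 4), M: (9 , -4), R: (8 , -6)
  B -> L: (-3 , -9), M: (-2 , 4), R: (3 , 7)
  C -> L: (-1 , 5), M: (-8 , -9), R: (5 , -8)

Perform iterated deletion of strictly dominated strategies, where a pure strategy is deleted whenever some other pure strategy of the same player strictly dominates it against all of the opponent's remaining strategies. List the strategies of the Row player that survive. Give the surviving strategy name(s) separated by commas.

A

The Row player's strategy B is strictly dominated by A (L: 2>-3, M: 9>-2, R: 8>3) and is removed.
The Row player's strategy C is strictly dominated by A (L: 2>-1, M: 9>-8, R: 8>5) and is removed.
The Column player's strategy M is strictly dominated by L (A: 4>-4) and is removed.
For the Column player, L strictly dominates R on the remaining rows (A: 4>-6); eliminate R.
Among the remaining strategies, none is strictly dominated by another pure strategy of the same player, so the elimination stops.
Surviving strategies — the Row player: {A}; the Column player: {L}.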